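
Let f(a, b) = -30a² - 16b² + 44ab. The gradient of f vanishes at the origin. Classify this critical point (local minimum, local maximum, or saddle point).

The Hessian at the origin is H = [[-60, 44], [44, -32]].
det H = -60·-32 − (44)² = -16 < 0, so H is indefinite.
Therefore the origin is a saddle point.

saddle point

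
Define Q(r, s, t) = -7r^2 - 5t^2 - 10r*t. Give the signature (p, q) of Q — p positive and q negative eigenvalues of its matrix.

The symmetric matrix is A = [[-7, 0, -5], [0, 0, 0], [-5, 0, -5]].
Congruent diagonalization of A (simultaneous row and column reduction) yields pivots -7, 0, -10/7.
That gives 2 negative, 1 zero pivots.

(0, 2)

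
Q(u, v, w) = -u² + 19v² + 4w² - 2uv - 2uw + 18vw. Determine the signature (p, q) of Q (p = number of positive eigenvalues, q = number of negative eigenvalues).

(1, 1)

The associated matrix is A = [[-1, -1, -1], [-1, 19, 9], [-1, 9, 4]].
Symmetric row and column elimination reduces A to a congruent diagonal form with pivots -1, 20, 0.
That gives 1 positive, 1 negative, 1 zero pivots.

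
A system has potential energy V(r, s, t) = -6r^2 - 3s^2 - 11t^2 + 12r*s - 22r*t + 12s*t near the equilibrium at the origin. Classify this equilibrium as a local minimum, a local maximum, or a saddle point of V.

saddle point

The Hessian at the origin is H = [[-12, 12, -22], [12, -6, 12], [-22, 12, -22]].
Congruent diagonalization of H (simultaneous row and column reduction) yields pivots -12, 6, 5/3.
That gives 2 positive, 1 negative pivots.
H is indefinite, so the origin is a saddle point.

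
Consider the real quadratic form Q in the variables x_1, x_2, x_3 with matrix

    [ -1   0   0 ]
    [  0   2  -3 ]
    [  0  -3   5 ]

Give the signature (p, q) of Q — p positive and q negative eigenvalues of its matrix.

Applying the same elementary operations to the rows and columns of A produces a congruent diagonal matrix with entries -1, 2, 1/2.
So there are 2 positive, 1 negative pivots.

(2, 1)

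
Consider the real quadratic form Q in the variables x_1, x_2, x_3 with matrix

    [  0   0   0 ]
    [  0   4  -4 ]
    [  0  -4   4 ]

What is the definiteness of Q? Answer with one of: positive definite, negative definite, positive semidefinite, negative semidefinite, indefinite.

positive semidefinite

Applying the same elementary operations to the rows and columns of A produces a congruent diagonal matrix with entries 0, 4, 0.
Counting signs: 1 positive, 2 zero.
Hence Q is positive semidefinite.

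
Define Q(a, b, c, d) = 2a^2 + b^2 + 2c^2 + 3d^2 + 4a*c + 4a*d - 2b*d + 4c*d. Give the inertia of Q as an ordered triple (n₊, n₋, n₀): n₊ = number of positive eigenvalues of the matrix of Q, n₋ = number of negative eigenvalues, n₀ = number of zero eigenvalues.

Write A = [[2, 0, 2, 2], [0, 1, 0, -1], [2, 0, 2, 2], [2, -1, 2, 3]].
Row-reducing A symmetrically gives the diagonal entries 2, 1, 0, 0.
Counting signs: 2 positive, 2 zero.

(2, 0, 2)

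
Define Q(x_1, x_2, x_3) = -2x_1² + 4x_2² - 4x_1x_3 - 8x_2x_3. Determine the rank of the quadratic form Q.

The associated matrix is A = [[-2, 0, -2], [0, 4, -4], [-2, -4, 0]].
Congruent diagonalization of A (simultaneous row and column reduction) yields pivots -2, 4, -2.
Counting signs: 1 positive, 2 negative.
The rank is the number of nonzero pivots: 3.

3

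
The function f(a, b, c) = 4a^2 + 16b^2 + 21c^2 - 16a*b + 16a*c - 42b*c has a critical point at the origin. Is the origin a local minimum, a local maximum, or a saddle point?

saddle point

The Hessian at the origin is H = [[8, -16, 16], [-16, 32, -42], [16, -42, 42]].
H is indefinite, so the origin is a saddle point.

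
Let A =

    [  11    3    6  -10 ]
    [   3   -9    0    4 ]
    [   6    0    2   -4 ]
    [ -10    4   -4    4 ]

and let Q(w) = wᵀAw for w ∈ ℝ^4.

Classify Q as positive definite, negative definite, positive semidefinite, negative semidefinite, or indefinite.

indefinite

An LDLᵀ factorisation of A has diagonal entries 11, -108/11, -1, -10/27.
Counting signs: 1 positive, 3 negative.
Hence Q is indefinite.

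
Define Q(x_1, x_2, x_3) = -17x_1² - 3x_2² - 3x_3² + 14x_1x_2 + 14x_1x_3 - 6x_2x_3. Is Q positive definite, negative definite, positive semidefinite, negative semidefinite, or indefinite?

negative semidefinite

The associated matrix is A = [[-17, 7, 7], [7, -3, -3], [7, -3, -3]].
Applying the same elementary operations to the rows and columns of A produces a congruent diagonal matrix with entries -17, -2/17, 0.
So there are 2 negative, 1 zero pivots.
Hence Q is negative semidefinite.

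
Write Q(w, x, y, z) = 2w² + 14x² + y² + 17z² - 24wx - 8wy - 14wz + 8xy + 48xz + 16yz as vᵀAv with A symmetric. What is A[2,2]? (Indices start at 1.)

The coefficient of x² in Q is 14, and that is exactly A[2,2].

14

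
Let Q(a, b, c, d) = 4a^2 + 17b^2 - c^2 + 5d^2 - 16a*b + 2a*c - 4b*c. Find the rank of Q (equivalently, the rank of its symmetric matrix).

The symmetric matrix is A = [[4, -8, 1, 0], [-8, 17, -2, 0], [1, -2, -1, 0], [0, 0, 0, 5]].
Congruent diagonalization of A (simultaneous row and column reduction) yields pivots 4, 1, -5/4, 5.
Counting signs: 3 positive, 1 negative.
The rank is the number of nonzero pivots: 4.

4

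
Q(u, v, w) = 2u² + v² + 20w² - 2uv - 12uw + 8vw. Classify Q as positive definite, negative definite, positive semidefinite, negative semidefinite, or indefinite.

The associated matrix is A = [[2, -1, -6], [-1, 1, 4], [-6, 4, 20]].
Congruent diagonalization of A (simultaneous row and column reduction) yields pivots 2, 1/2, 0.
So there are 2 positive, 1 zero pivots.
Hence Q is positive semidefinite.

positive semidefinite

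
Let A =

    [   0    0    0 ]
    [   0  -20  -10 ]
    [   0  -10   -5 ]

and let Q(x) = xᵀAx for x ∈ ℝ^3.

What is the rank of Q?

1

Applying the same elementary operations to the rows and columns of A produces a congruent diagonal matrix with entries 0, -20, 0.
That gives 1 negative, 2 zero pivots.
The rank is the number of nonzero pivots: 1.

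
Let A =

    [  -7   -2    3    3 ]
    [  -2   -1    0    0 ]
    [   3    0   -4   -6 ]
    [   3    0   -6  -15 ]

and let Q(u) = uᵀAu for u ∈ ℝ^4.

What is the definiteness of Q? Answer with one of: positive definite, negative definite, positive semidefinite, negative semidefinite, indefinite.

Leading principal minors: Δ_1 = -7, Δ_2 = 3, Δ_3 = -3, Δ_4 = 9.
The signs alternate starting with Δ_1 < 0, so by Sylvester's criterion Q is negative definite.

negative definite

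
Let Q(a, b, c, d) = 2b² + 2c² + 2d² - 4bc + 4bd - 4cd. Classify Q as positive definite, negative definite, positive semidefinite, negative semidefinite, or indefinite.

positive semidefinite

Write A = [[0, 0, 0, 0], [0, 2, -2, 2], [0, -2, 2, -2], [0, 2, -2, 2]].
Row-reducing A symmetrically gives the diagonal entries 0, 2, 0, 0.
So there are 1 positive, 3 zero pivots.
Hence Q is positive semidefinite.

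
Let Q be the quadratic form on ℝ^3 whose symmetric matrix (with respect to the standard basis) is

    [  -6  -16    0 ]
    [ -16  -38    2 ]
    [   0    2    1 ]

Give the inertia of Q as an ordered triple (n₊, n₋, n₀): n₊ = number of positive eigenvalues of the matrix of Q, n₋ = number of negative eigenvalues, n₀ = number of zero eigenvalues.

Symmetric row and column elimination reduces A to a congruent diagonal form with pivots -6, 14/3, 1/7.
That gives 2 positive, 1 negative pivots.

(2, 1, 0)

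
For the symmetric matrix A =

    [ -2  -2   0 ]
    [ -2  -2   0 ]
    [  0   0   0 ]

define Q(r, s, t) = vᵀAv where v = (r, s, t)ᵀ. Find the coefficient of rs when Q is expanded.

-4

The coefficient of rs is A[1,2] + A[2,1] = 2·(-2) = -4.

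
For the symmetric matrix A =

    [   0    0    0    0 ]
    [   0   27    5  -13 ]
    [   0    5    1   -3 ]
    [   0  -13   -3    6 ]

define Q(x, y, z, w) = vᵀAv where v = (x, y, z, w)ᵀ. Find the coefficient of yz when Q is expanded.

The coefficient of yz is A[2,3] + A[3,2] = 2·5 = 10.

10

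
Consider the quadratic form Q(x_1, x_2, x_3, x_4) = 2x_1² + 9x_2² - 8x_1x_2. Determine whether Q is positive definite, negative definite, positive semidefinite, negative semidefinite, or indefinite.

positive semidefinite

The associated matrix is A = [[2, -4, 0, 0], [-4, 9, 0, 0], [0, 0, 0, 0], [0, 0, 0, 0]].
Congruent diagonalization of A (simultaneous row and column reduction) yields pivots 2, 1, 0, 0.
So there are 2 positive, 2 zero pivots.
Hence Q is positive semidefinite.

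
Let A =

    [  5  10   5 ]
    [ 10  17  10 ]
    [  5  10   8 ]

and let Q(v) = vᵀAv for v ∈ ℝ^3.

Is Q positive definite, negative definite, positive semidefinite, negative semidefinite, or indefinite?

Row-reducing A symmetrically gives the diagonal entries 5, -3, 3.
Counting signs: 2 positive, 1 negative.
Hence Q is indefinite.

indefinite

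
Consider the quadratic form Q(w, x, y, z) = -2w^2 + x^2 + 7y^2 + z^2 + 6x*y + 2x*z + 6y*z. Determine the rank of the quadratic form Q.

3

Write A = [[-2, 0, 0, 0], [0, 1, 3, 1], [0, 3, 7, 3], [0, 1, 3, 1]].
Symmetric row and column elimination reduces A to a congruent diagonal form with pivots -2, 1, -2, 0.
So there are 1 positive, 2 negative, 1 zero pivots.
The rank is the number of nonzero pivots: 3.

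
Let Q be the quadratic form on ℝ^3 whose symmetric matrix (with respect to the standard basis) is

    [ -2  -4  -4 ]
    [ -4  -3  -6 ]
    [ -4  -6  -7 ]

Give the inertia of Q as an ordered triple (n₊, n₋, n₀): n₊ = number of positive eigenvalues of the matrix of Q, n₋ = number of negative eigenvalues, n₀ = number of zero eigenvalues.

Congruent diagonalization of A (simultaneous row and column reduction) yields pivots -2, 5, 1/5.
Counting signs: 2 positive, 1 negative.

(2, 1, 0)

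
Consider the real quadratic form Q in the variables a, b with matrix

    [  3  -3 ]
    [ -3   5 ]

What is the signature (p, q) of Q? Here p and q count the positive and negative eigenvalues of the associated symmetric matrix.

(2, 0)

An LDLᵀ factorisation of A has diagonal entries 3, 2.
So there are 2 positive pivots.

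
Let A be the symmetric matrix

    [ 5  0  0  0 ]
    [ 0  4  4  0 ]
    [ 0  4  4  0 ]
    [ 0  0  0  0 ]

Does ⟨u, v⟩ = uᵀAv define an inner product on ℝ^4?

no

Applying the same elementary operations to the rows and columns of A produces a congruent diagonal matrix with entries 5, 4, 0, 0.
So there are 2 positive, 2 zero pivots.
Hence Q is positive semidefinite.
⟨·,·⟩ is an inner product exactly when A is positive definite.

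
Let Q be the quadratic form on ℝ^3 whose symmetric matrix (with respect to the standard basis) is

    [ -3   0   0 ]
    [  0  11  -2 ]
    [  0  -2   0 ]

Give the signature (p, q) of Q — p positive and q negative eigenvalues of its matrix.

(1, 2)

Congruent diagonalization of A (simultaneous row and column reduction) yields pivots -3, 11, -4/11.
So there are 1 positive, 2 negative pivots.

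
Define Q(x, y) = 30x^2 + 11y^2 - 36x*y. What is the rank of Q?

2

The symmetric matrix is A = [[30, -18], [-18, 11]].
Row-reducing A symmetrically gives the diagonal entries 30, 1/5.
That gives 2 positive pivots.
The rank is the number of nonzero pivots: 2.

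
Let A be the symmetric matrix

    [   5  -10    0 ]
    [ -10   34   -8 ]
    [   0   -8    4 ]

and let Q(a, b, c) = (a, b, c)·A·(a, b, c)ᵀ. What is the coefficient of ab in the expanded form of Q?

-20

The coefficient of ab is A[1,2] + A[2,1] = 2·(-10) = -20.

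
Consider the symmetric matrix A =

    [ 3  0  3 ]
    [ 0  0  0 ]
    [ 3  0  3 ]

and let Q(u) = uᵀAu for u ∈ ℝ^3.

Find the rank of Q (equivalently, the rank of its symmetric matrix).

Congruent diagonalization of A (simultaneous row and column reduction) yields pivots 3, 0, 0.
Counting signs: 1 positive, 2 zero.
The rank is the number of nonzero pivots: 1.

1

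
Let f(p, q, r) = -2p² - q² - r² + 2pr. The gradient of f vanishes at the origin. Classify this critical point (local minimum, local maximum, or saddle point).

local maximum

The Hessian at the origin is H = [[-4, 0, 2], [0, -2, 0], [2, 0, -2]].
Congruent diagonalization of H (simultaneous row and column reduction) yields pivots -4, -2, -1.
Counting signs: 3 negative.
H is negative definite, so the origin is a strict local maximum.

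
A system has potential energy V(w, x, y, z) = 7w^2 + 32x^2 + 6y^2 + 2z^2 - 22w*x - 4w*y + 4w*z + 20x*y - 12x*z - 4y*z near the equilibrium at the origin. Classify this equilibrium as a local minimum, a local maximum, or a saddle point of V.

The Hessian at the origin is H = [[14, -22, -4, 4], [-22, 64, 20, -12], [-4, 20, 12, -4], [4, -12, -4, 4]].
Congruent diagonalization of H (simultaneous row and column reduction) yields pivots 14, 206/7, 460/103, 40/23.
Counting signs: 4 positive.
H is positive definite, so the origin is a strict local minimum.

local minimum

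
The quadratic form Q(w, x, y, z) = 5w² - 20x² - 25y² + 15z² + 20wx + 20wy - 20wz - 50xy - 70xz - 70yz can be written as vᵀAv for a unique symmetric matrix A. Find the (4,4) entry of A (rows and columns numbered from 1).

The coefficient of z² in Q is 15, and that is exactly A[4,4].

15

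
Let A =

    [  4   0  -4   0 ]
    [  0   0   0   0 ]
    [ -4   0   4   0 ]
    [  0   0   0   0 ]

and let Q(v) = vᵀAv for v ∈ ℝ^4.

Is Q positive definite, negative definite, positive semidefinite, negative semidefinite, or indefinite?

positive semidefinite

Applying the same elementary operations to the rows and columns of A produces a congruent diagonal matrix with entries 4, 0, 0, 0.
That gives 1 positive, 3 zero pivots.
Hence Q is positive semidefinite.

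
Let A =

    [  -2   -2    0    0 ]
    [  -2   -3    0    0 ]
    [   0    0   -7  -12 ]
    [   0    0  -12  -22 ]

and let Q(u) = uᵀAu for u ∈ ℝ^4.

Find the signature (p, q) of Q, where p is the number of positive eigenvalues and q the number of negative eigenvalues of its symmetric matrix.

(0, 4)

An LDLᵀ factorisation of A has diagonal entries -2, -1, -7, -10/7.
That gives 4 negative pivots.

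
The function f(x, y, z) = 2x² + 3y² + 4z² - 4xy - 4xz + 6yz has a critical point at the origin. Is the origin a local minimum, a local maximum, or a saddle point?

The Hessian at the origin is H = [[4, -4, -4], [-4, 6, 6], [-4, 6, 8]].
Symmetric row and column elimination reduces H to a congruent diagonal form with pivots 4, 2, 2.
So there are 3 positive pivots.
H is positive definite, so the origin is a strict local minimum.

local minimum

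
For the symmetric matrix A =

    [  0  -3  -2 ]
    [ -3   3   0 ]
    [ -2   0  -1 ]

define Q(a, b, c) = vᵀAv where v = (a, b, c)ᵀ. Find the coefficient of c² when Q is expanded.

-1

The coefficient of c² is the diagonal entry A[3,3] = -1.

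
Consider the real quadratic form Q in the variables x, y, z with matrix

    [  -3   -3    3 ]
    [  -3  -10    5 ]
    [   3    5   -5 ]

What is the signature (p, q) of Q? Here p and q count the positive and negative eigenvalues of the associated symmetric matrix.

(0, 3)

Row-reducing A symmetrically gives the diagonal entries -3, -7, -10/7.
So there are 3 negative pivots.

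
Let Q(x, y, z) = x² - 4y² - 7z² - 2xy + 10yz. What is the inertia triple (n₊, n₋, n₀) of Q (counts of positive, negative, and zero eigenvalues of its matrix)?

(1, 2, 0)

Write A = [[1, -1, 0], [-1, -4, 5], [0, 5, -7]].
An LDLᵀ factorisation of A has diagonal entries 1, -5, -2.
That gives 1 positive, 2 negative pivots.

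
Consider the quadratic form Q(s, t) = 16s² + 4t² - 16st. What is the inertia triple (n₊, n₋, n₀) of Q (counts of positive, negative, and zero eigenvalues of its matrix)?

(1, 0, 1)

The symmetric matrix is A = [[16, -8], [-8, 4]].
Row-reducing A symmetrically gives the diagonal entries 16, 0.
So there are 1 positive, 1 zero pivots.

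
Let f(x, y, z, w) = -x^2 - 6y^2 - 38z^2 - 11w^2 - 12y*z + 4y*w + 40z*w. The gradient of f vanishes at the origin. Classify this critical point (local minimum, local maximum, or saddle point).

The Hessian at the origin is H = [[-2, 0, 0, 0], [0, -12, -12, 4], [0, -12, -76, 40], [0, 4, 40, -22]].
Applying the same elementary operations to the rows and columns of H produces a congruent diagonal matrix with entries -2, -12, -64, -5/12.
So there are 4 negative pivots.
H is negative definite, so the origin is a strict local maximum.

local maximum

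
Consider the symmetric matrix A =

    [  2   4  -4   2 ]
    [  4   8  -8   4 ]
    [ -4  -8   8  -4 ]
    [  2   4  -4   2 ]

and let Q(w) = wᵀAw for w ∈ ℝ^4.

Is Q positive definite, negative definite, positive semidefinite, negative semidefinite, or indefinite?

positive semidefinite

Row-reducing A symmetrically gives the diagonal entries 2, 0, 0, 0.
That gives 1 positive, 3 zero pivots.
Hence Q is positive semidefinite.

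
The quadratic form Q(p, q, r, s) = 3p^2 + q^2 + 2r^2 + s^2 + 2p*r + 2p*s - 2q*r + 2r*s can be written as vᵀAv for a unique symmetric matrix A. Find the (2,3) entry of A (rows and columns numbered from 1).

The coefficient of q·r in Q is -2. For a symmetric A this equals A[2,3] + A[3,2] = 2·A[2,3].
So A[2,3] = -2/2 = -1.

-1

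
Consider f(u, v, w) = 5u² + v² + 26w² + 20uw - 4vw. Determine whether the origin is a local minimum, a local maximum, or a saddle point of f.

local minimum

The Hessian at the origin is H = [[10, 0, 20], [0, 2, -4], [20, -4, 52]].
Symmetric row and column elimination reduces H to a congruent diagonal form with pivots 10, 2, 4.
That gives 3 positive pivots.
H is positive definite, so the origin is a strict local minimum.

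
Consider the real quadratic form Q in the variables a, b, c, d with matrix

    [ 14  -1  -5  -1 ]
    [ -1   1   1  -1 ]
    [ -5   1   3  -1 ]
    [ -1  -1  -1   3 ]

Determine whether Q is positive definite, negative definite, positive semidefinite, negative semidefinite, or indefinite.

positive definite

Symmetric row and column elimination reduces A to a congruent diagonal form with pivots 14, 13/14, 10/13, 6/5.
So there are 4 positive pivots.
Hence Q is positive definite.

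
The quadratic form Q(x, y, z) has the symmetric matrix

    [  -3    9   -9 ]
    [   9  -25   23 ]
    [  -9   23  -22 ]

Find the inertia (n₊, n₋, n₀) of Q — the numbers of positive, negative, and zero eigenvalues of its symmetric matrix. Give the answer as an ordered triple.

(1, 2, 0)

Congruent diagonalization of A (simultaneous row and column reduction) yields pivots -3, 2, -3.
So there are 1 positive, 2 negative pivots.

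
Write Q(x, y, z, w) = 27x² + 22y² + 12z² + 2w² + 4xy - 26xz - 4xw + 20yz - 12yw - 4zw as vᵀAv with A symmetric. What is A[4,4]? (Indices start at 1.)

2

The coefficient of w² in Q is 2, and that is exactly A[4,4].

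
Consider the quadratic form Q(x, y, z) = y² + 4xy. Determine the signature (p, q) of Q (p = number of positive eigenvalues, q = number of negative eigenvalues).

(1, 1)

The symmetric matrix is A = [[0, 2, 0], [2, 1, 0], [0, 0, 0]].
By Sylvester's law of inertia any congruent diagonalization of A has 1 positive, 1 negative and 1 zero entries.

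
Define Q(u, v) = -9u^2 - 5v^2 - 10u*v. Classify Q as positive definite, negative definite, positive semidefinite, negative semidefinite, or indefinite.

The symmetric matrix of Q is [[-9, -5], [-5, -5]].
For the 2×2 matrix [[-9, -5], [-5, -5]]: det = -9·-5 − (-5)² = 20, trace = -14.
det > 0 so both eigenvalues share the sign of the trace; trace = -14 < 0 ⇒ both negative.

negative definite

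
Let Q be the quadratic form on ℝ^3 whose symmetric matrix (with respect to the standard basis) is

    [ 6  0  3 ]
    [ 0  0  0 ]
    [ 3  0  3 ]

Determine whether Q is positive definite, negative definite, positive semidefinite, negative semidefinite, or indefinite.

positive semidefinite

Row-reducing A symmetrically gives the diagonal entries 6, 0, 3/2.
Counting signs: 2 positive, 1 zero.
Hence Q is positive semidefinite.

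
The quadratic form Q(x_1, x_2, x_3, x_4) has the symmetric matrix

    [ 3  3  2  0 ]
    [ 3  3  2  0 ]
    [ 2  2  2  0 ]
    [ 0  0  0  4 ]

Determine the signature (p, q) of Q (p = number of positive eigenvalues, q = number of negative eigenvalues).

Row-reducing A symmetrically gives the diagonal entries 3, 0, 2/3, 4.
That gives 3 positive, 1 zero pivots.

(3, 0)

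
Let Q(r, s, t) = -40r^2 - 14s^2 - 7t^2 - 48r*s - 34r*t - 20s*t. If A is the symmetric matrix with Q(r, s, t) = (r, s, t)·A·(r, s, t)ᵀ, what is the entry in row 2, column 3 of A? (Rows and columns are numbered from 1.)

-10

The coefficient of s·t in Q is -20. For a symmetric A this equals A[2,3] + A[3,2] = 2·A[2,3].
So A[2,3] = -20/2 = -10.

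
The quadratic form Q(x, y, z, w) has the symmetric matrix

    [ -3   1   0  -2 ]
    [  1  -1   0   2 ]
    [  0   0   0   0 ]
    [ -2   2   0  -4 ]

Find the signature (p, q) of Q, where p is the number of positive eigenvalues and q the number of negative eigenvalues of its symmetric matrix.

Congruent diagonalization of A (simultaneous row and column reduction) yields pivots -3, -2/3, 0, 0.
So there are 2 negative, 2 zero pivots.

(0, 2)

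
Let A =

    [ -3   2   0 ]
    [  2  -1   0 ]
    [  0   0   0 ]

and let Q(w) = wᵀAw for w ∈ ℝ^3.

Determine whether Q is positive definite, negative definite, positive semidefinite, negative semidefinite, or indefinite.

indefinite

Row-reducing A symmetrically gives the diagonal entries -3, 1/3, 0.
That gives 1 positive, 1 negative, 1 zero pivots.
Hence Q is indefinite.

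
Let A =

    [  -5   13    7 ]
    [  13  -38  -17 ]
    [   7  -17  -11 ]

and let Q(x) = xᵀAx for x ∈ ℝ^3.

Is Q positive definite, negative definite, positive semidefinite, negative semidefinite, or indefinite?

Leading principal minors: Δ_1 = -5, Δ_2 = 21, Δ_3 = -18.
The signs alternate starting with Δ_1 < 0, so by Sylvester's criterion Q is negative definite.

negative definite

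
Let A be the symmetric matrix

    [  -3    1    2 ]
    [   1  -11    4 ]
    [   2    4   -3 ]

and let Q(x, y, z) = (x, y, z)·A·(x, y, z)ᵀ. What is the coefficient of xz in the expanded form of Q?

The coefficient of xz is A[1,3] + A[3,1] = 2·2 = 4.

4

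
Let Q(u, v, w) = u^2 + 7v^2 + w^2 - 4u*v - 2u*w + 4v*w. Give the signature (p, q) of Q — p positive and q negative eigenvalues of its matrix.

The associated matrix is A = [[1, -2, -1], [-2, 7, 2], [-1, 2, 1]].
Applying the same elementary operations to the rows and columns of A produces a congruent diagonal matrix with entries 1, 3, 0.
Counting signs: 2 positive, 1 zero.

(2, 0)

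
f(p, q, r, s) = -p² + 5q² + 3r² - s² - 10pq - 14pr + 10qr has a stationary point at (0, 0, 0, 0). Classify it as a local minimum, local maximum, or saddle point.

saddle point

The Hessian at the origin is H = [[-2, -10, -14, 0], [-10, 10, 10, 0], [-14, 10, 6, 0], [0, 0, 0, -2]].
Congruent diagonalization of H (simultaneous row and column reduction) yields pivots -2, 60, -8/3, -2.
Counting signs: 1 positive, 3 negative.
H is indefinite, so the origin is a saddle point.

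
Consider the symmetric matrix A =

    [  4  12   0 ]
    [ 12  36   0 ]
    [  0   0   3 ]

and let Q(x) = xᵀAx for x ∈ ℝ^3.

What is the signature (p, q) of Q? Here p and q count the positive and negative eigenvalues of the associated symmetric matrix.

(2, 0)

Congruent diagonalization of A (simultaneous row and column reduction) yields pivots 4, 0, 3.
Counting signs: 2 positive, 1 zero.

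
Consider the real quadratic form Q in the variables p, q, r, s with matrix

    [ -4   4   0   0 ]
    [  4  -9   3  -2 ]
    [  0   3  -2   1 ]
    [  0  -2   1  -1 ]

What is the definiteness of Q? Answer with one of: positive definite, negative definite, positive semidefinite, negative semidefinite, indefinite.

negative semidefinite

Row-reducing A symmetrically gives the diagonal entries -4, -5, -1/5, 0.
Counting signs: 3 negative, 1 zero.
Hence Q is negative semidefinite.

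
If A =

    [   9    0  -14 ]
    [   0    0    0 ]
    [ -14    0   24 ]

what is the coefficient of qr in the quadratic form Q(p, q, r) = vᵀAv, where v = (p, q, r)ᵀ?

The coefficient of qr is A[2,3] + A[3,2] = 2·0 = 0.

0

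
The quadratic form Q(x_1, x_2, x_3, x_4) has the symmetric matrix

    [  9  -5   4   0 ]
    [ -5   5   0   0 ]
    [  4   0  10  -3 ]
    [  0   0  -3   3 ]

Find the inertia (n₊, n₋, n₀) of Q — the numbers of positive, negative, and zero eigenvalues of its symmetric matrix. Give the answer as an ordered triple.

(4, 0, 0)

Row-reducing A symmetrically gives the diagonal entries 9, 20/9, 6, 3/2.
So there are 4 positive pivots.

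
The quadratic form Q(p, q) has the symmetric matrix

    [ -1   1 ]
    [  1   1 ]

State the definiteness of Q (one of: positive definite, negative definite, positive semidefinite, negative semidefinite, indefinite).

For the 2×2 matrix [[-1, 1], [1, 1]]: det = -1·1 − (1)² = -2, trace = 0.
det < 0 so the eigenvalues have opposite signs; the form is indefinite.

indefinite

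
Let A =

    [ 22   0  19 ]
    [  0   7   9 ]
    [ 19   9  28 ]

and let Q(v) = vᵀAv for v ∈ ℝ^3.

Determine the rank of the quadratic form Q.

3

Row-reducing A symmetrically gives the diagonal entries 22, 7, 3/154.
So there are 3 positive pivots.
The rank is the number of nonzero pivots: 3.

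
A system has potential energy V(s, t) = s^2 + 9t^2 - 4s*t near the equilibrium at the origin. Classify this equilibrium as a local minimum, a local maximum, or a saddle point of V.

local minimum

The Hessian at the origin is H = [[2, -4], [-4, 18]].
det H = 2·18 − (-4)² = 20 > 0 and H[1,1] = 2 > 0, so H is positive definite.
Therefore the origin is a local minimum.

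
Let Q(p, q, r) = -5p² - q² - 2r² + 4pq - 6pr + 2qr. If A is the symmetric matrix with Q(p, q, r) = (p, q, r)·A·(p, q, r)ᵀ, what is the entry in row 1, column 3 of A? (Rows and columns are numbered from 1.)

-3

The coefficient of p·r in Q is -6. For a symmetric A this equals A[1,3] + A[3,1] = 2·A[1,3].
So A[1,3] = -6/2 = -3.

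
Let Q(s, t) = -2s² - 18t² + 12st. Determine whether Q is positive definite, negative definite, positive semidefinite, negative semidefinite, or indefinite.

The associated matrix is A = [[-2, 6], [6, -18]].
Row-reducing A symmetrically gives the diagonal entries -2, 0.
Counting signs: 1 negative, 1 zero.
Hence Q is negative semidefinite.

negative semidefinite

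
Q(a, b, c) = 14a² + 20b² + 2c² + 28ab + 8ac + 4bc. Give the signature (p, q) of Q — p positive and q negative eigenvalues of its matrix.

(3, 0)

The symmetric matrix is A = [[14, 14, 4], [14, 20, 2], [4, 2, 2]].
An LDLᵀ factorisation of A has diagonal entries 14, 6, 4/21.
That gives 3 positive pivots.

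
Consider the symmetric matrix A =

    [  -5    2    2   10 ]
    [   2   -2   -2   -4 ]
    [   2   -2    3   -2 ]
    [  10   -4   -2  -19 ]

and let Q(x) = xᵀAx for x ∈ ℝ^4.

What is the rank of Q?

Congruent diagonalization of A (simultaneous row and column reduction) yields pivots -5, -6/5, 5, 1/5.
So there are 2 positive, 2 negative pivots.
The rank is the number of nonzero pivots: 4.

4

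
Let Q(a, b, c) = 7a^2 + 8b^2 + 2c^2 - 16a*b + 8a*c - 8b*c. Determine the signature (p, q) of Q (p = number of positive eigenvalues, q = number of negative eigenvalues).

Write A = [[7, -8, 4], [-8, 8, -4], [4, -4, 2]].
Applying the same elementary operations to the rows and columns of A produces a congruent diagonal matrix with entries 7, -8/7, 0.
Counting signs: 1 positive, 1 negative, 1 zero.

(1, 1)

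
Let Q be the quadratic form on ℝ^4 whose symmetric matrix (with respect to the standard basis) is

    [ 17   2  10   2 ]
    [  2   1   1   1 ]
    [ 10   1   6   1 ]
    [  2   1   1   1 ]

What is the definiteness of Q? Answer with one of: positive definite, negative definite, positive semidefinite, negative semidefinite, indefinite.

positive semidefinite

Applying the same elementary operations to the rows and columns of A produces a congruent diagonal matrix with entries 17, 13/17, 1/13, 0.
So there are 3 positive, 1 zero pivots.
Hence Q is positive semidefinite.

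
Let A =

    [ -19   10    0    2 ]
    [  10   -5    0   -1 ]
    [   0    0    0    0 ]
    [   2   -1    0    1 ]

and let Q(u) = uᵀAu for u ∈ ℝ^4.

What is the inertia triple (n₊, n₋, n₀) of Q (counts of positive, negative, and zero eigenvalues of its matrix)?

Symmetric row and column elimination reduces A to a congruent diagonal form with pivots -19, 5/19, 0, 6/5.
That gives 2 positive, 1 negative, 1 zero pivots.

(2, 1, 1)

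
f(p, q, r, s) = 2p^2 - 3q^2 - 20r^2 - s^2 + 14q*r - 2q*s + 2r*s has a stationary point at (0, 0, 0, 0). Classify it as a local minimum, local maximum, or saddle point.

saddle point

The Hessian at the origin is H = [[4, 0, 0, 0], [0, -6, 14, -2], [0, 14, -40, 2], [0, -2, 2, -2]].
Row-reducing H symmetrically gives the diagonal entries 4, -6, -22/3, -4/11.
That gives 1 positive, 3 negative pivots.
H is indefinite, so the origin is a saddle point.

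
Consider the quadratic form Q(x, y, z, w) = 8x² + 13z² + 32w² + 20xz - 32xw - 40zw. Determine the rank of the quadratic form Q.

The associated matrix is A = [[8, 0, 10, -16], [0, 0, 0, 0], [10, 0, 13, -20], [-16, 0, -20, 32]].
Row-reducing A symmetrically gives the diagonal entries 8, 0, 1/2, 0.
So there are 2 positive, 2 zero pivots.
The rank is the number of nonzero pivots: 2.

2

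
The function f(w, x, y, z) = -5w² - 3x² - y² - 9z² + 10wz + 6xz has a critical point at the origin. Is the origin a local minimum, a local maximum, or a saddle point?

local maximum

The Hessian at the origin is H = [[-10, 0, 0, 10], [0, -6, 0, 6], [0, 0, -2, 0], [10, 6, 0, -18]].
Symmetric row and column elimination reduces H to a congruent diagonal form with pivots -10, -6, -2, -2.
Counting signs: 4 negative.
H is negative definite, so the origin is a strict local maximum.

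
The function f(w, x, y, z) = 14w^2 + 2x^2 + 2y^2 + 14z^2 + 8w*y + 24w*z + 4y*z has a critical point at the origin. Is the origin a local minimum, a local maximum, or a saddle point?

local minimum

The Hessian at the origin is H = [[28, 0, 8, 24], [0, 4, 0, 0], [8, 0, 4, 4], [24, 0, 4, 28]].
Row-reducing H symmetrically gives the diagonal entries 28, 4, 12/7, 8/3.
That gives 4 positive pivots.
H is positive definite, so the origin is a strict local minimum.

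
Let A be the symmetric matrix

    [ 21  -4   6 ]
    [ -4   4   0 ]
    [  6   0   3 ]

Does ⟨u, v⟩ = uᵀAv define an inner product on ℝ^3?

yes

Leading principal minors: Δ_1 = 21, Δ_2 = 68, Δ_3 = 60.
All leading principal minors are positive, so by Sylvester's criterion Q is positive definite.
⟨·,·⟩ is an inner product exactly when A is positive definite.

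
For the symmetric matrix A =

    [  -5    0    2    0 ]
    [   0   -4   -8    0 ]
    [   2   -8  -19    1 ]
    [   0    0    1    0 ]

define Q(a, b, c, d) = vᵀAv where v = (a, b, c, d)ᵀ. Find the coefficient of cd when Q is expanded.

2

The coefficient of cd is A[3,4] + A[4,3] = 2·1 = 2.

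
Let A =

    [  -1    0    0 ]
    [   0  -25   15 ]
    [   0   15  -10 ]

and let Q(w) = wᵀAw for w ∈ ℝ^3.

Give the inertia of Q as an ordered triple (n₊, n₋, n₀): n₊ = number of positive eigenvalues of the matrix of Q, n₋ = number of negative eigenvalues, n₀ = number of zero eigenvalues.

(0, 3, 0)

Applying the same elementary operations to the rows and columns of A produces a congruent diagonal matrix with entries -1, -25, -1.
That gives 3 negative pivots.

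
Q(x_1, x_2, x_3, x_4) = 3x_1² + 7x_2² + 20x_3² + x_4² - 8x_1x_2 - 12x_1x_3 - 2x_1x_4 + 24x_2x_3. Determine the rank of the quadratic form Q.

The symmetric matrix is A = [[3, -4, -6, -1], [-4, 7, 12, 0], [-6, 12, 20, 0], [-1, 0, 0, 1]].
Symmetric row and column elimination reduces A to a congruent diagonal form with pivots 3, 5/3, -8/5, 1/2.
So there are 3 positive, 1 negative pivots.
The rank is the number of nonzero pivots: 4.

4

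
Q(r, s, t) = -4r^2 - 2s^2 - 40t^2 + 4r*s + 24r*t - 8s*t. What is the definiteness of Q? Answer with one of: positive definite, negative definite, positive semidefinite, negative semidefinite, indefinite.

Write A = [[-4, 2, 12], [2, -2, -4], [12, -4, -40]].
Symmetric row and column elimination reduces A to a congruent diagonal form with pivots -4, -1, 0.
Counting signs: 2 negative, 1 zero.
Hence Q is negative semidefinite.

negative semidefinite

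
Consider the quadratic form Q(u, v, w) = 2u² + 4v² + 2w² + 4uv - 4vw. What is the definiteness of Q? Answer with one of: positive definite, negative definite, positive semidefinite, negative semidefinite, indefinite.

The symmetric matrix is A = [[2, 2, 0], [2, 4, -2], [0, -2, 2]].
Symmetric row and column elimination reduces A to a congruent diagonal form with pivots 2, 2, 0.
Counting signs: 2 positive, 1 zero.
Hence Q is positive semidefinite.

positive semidefinite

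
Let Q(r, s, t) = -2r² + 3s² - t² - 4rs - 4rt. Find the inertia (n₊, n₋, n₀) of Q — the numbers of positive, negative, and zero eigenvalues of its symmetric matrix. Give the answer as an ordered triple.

(2, 1, 0)

The symmetric matrix is A = [[-2, -2, -2], [-2, 3, 0], [-2, 0, -1]].
Applying the same elementary operations to the rows and columns of A produces a congruent diagonal matrix with entries -2, 5, 1/5.
That gives 2 positive, 1 negative pivots.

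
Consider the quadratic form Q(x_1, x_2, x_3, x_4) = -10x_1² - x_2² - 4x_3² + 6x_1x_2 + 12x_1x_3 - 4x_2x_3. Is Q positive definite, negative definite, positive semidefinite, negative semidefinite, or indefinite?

The associated matrix is A = [[-10, 3, 6, 0], [3, -1, -2, 0], [6, -2, -4, 0], [0, 0, 0, 0]].
Row-reducing A symmetrically gives the diagonal entries -10, -1/10, 0, 0.
So there are 2 negative, 2 zero pivots.
Hence Q is negative semidefinite.

negative semidefinite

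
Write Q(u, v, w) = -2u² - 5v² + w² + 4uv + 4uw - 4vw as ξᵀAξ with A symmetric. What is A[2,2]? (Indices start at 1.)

The coefficient of v² in Q is -5, and that is exactly A[2,2].

-5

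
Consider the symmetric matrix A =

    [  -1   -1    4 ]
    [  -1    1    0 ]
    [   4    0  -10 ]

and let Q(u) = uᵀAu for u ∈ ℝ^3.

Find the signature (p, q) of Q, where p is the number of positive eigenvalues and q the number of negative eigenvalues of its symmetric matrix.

(1, 2)

An LDLᵀ factorisation of A has diagonal entries -1, 2, -2.
Counting signs: 1 positive, 2 negative.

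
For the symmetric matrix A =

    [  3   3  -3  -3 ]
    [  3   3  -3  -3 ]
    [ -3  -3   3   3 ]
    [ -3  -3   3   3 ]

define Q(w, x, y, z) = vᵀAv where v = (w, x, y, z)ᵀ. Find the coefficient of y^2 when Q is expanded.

The coefficient of y^2 is the diagonal entry A[3,3] = 3.

3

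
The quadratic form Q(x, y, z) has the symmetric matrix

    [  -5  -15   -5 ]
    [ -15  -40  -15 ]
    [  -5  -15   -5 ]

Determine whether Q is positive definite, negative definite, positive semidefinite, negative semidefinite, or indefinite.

Row-reducing A symmetrically gives the diagonal entries -5, 5, 0.
That gives 1 positive, 1 negative, 1 zero pivots.
Hence Q is indefinite.

indefinite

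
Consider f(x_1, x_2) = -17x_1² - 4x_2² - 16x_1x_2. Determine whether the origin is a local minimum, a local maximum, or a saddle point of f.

local maximum

The Hessian at the origin is H = [[-34, -16], [-16, -8]].
det H = -34·-8 − (-16)² = 16 > 0 and H[1,1] = -34 < 0, so H is negative definite.
Therefore the origin is a local maximum.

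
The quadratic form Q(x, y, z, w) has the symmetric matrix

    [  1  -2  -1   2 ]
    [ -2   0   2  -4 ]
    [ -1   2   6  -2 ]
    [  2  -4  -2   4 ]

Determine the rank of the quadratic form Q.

3

Symmetric row and column elimination reduces A to a congruent diagonal form with pivots 1, -4, 5, 0.
That gives 2 positive, 1 negative, 1 zero pivots.
The rank is the number of nonzero pivots: 3.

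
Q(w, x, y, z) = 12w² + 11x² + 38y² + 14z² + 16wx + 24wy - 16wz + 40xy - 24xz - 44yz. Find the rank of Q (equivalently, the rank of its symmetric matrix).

4

The symmetric matrix is A = [[12, 8, 12, -8], [8, 11, 20, -12], [12, 20, 38, -22], [-8, -12, -22, 14]].
Row-reducing A symmetrically gives the diagonal entries 12, 17/3, 10/17, 4/5.
Counting signs: 4 positive.
The rank is the number of nonzero pivots: 4.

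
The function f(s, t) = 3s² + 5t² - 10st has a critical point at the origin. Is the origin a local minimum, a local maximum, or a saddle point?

saddle point

The Hessian at the origin is H = [[6, -10], [-10, 10]].
det H = 6·10 − (-10)² = -40 < 0, so H is indefinite.
Therefore the origin is a saddle point.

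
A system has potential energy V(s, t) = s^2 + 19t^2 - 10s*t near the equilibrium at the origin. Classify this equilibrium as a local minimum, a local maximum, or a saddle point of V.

saddle point

The Hessian at the origin is H = [[2, -10], [-10, 38]].
det H = 2·38 − (-10)² = -24 < 0, so H is indefinite.
Therefore the origin is a saddle point.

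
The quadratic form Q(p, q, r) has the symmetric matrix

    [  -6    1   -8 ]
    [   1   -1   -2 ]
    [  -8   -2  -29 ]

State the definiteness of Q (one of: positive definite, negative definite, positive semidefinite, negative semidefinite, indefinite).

Congruent diagonalization of A (simultaneous row and column reduction) yields pivots -6, -5/6, -5.
That gives 3 negative pivots.
Hence Q is negative definite.

negative definite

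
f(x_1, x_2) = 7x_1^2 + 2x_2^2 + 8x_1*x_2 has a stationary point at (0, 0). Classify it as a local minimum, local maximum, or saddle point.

The Hessian at the origin is H = [[14, 8], [8, 4]].
det H = 14·4 − (8)² = -8 < 0, so H is indefinite.
Therefore the origin is a saddle point.

saddle point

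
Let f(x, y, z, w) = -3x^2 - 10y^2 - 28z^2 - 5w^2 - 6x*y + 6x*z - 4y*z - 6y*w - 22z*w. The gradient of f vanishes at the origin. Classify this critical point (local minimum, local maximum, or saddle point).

local maximum

The Hessian at the origin is H = [[-6, -6, 6, 0], [-6, -20, -4, -6], [6, -4, -56, -22], [0, -6, -22, -10]].
Symmetric row and column elimination reduces H to a congruent diagonal form with pivots -6, -14, -300/7, -8/75.
That gives 4 negative pivots.
H is negative definite, so the origin is a strict local maximum.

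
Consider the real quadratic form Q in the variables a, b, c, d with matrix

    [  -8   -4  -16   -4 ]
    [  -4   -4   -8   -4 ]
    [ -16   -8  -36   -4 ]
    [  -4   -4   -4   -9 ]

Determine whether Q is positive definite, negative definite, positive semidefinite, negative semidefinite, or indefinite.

Leading principal minors: Δ_1 = -8, Δ_2 = 16, Δ_3 = -64, Δ_4 = 64.
The signs alternate starting with Δ_1 < 0, so by Sylvester's criterion Q is negative definite.

negative definite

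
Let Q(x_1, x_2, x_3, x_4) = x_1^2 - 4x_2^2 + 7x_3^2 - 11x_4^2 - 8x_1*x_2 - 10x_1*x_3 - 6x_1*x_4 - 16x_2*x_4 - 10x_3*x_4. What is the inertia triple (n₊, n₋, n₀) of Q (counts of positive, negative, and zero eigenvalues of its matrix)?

(2, 1, 1)

The symmetric matrix is A = [[1, -4, -5, -3], [-4, -4, 0, -8], [-5, 0, 7, -5], [-3, -8, -5, -11]].
Congruent diagonalization of A (simultaneous row and column reduction) yields pivots 1, -20, 2, 0.
That gives 2 positive, 1 negative, 1 zero pivots.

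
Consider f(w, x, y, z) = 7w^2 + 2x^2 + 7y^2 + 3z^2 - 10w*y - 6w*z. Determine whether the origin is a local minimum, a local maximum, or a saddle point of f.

local minimum

The Hessian at the origin is H = [[14, 0, -10, -6], [0, 4, 0, 0], [-10, 0, 14, 0], [-6, 0, 0, 6]].
Applying the same elementary operations to the rows and columns of H produces a congruent diagonal matrix with entries 14, 4, 48/7, 3/4.
That gives 4 positive pivots.
H is positive definite, so the origin is a strict local minimum.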